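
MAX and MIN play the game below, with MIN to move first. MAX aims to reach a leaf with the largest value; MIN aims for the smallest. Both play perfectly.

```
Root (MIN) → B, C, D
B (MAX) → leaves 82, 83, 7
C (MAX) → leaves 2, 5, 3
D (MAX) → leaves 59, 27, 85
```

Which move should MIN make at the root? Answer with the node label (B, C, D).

B (MAX): max(82, 83, 7) = 83
C (MAX): max(2, 5, 3) = 5
D (MAX): max(59, 27, 85) = 85
Root (MIN): min(83, 5, 85) = 5
MIN picks the child with the lowest value: C (value 5).

C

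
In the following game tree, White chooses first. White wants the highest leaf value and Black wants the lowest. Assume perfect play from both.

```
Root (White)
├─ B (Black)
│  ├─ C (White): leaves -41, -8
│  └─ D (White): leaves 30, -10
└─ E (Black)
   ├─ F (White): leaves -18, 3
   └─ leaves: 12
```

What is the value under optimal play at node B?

-8

C: max(-41, -8) = -8
D: max(30, -10) = 30
B: min(-8, 30) = -8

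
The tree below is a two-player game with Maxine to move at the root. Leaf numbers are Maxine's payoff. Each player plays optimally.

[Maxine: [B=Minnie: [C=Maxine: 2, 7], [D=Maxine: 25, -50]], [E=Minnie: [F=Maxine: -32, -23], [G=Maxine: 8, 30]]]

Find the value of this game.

7

C (Maxine): max(2, 7) = 7
D (Maxine): max(25, -50) = 25
B (Minnie): min(7, 25) = 7
F (Maxine): max(-32, -23) = -23
G (Maxine): max(8, 30) = 30
E (Minnie): min(-23, 30) = -23
Root (Maxine): max(7, -23) = 7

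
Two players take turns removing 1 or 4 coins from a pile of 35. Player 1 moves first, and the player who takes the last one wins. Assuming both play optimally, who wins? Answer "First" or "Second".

W/L table (W = player to move can force a win):
i:   0  1  2  3  4  5  6  7  8  9 10 11 12 13 14 15 16 17 18 19 20 21 22 23 24 25 26 27 28 29 30 31 32 33 34 35
     L  W  L  W  W  L  W  L  W  W  L  W  L  W  W  L  W  L  W  W  L  W  L  W  W  L  W  L  W  W  L  W  L  W  W  L
Position 35 is L, so the second player wins.

Second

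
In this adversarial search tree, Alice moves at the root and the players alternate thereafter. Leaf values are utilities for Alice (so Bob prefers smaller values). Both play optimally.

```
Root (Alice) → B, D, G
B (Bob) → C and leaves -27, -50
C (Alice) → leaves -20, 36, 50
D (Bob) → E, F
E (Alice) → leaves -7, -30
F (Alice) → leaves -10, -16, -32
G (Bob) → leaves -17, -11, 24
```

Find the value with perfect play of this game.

C (Alice): max(-20, 36, 50) = 50
B (Bob): min(50, -27, -50) = -50
E (Alice): max(-7, -30) = -7
F (Alice): max(-10, -16, -32) = -10
D (Bob): min(-7, -10) = -10
G (Bob): min(-17, -11, 24) = -17
Root (Alice): max(-50, -10, -17) = -10

-10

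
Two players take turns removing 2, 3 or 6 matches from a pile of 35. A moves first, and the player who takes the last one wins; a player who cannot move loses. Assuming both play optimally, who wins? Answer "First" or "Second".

First

W/L table (W = player to move can force a win):
i:   0  1  2  3  4  5  6  7  8  9 10 11 12 13 14 15 16 17 18 19 20 21 22 23 24 25 26 27 28 29 30 31 32 33 34 35
     L  L  W  W  W  L  W  W  W  L  L  W  W  W  L  W  W  W  L  L  W  W  W  L  W  W  W  L  L  W  W  W  L  W  W  W
Position 35 is W, so the first player wins.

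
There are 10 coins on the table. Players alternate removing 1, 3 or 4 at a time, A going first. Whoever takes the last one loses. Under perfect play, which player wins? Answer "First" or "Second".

Second

Compute winning (W) and losing (L) positions by backward induction:
i:   0  1  2  3  4  5  6  7  8  9 10
     W  L  W  L  W  W  W  W  L  W  L
Position 10 is L, so the second player wins.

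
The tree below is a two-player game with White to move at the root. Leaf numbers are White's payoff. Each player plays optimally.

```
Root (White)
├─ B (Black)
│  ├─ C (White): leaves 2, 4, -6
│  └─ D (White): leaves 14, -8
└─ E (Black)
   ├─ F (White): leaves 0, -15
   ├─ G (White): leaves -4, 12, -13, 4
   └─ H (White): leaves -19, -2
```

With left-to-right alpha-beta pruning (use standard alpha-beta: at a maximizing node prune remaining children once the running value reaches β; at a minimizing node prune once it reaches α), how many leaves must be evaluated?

6

C [α=-∞,β=+∞]: v=4
D [α=-∞,β=4]: v=14 after child 1 ≥ β → β-cutoff, skip 1
B [α=-∞,β=+∞]: v=4
F [α=4,β=+∞]: v=0
E [α=4,β=+∞]: v=0 after child 1 ≤ α → α-cutoff, skip 2
Root [α=-∞,β=+∞]: v=4
Leaves evaluated: 6 of 13.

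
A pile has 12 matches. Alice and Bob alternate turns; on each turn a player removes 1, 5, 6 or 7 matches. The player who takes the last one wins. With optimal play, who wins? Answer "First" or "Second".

Second

i:   0  1  2  3  4  5  6  7  8  9 10 11 12
     L  W  L  W  L  W  W  W  W  W  W  W  L
Position 12 is L, so the second player wins.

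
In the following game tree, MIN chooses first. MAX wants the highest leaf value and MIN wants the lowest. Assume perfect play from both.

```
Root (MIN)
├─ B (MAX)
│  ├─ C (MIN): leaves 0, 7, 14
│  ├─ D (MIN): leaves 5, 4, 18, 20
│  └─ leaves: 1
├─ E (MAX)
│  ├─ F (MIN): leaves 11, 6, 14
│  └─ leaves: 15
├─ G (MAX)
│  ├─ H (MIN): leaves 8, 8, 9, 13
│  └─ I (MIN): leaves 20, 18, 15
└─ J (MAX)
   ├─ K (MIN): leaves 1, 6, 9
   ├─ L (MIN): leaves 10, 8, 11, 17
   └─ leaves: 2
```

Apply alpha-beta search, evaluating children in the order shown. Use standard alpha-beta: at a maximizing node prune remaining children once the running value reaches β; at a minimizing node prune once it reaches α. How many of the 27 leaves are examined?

C [α=-∞,β=+∞]: v=0
D [α=0,β=+∞]: v=4
B [α=-∞,β=+∞]: v=4
F [α=-∞,β=4]: v=6
E [α=-∞,β=4]: v=6 after child 1 ≥ β → β-cutoff, skip 1
H [α=-∞,β=4]: v=8
G [α=-∞,β=4]: v=8 after child 1 ≥ β → β-cutoff, skip 1
K [α=-∞,β=4]: v=1
L [α=1,β=4]: v=8
J [α=-∞,β=4]: v=8 after child 2 ≥ β → β-cutoff, skip 1
Root [α=-∞,β=+∞]: v=4
Leaves evaluated: 22 of 27.

22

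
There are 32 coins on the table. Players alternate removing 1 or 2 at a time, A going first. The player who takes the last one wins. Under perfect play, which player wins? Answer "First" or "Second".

W/L table (W = player to move can force a win):
i:   0  1  2  3  4  5  6  7  8  9 10 11 12 13 14 15 16 17 18 19 20 21 22 23 24 25 26 27 28 29 30 31 32
     L  W  W  L  W  W  L  W  W  L  W  W  L  W  W  L  W  W  L  W  W  L  W  W  L  W  W  L  W  W  L  W  W
Position 32 is W, so the first player wins.

First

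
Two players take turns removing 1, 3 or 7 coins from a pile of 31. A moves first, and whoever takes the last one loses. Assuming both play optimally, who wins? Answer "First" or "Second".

W/L table (W = player to move can force a win):
i:   0  1  2  3  4  5  6  7  8  9 10 11 12 13 14 15 16 17 18 19 20 21 22 23 24 25 26 27 28 29 30 31
     W  L  W  L  W  L  W  L  W  L  W  L  W  L  W  L  W  L  W  L  W  L  W  L  W  L  W  L  W  L  W  L
Position 31 is L, so the second player wins.

Second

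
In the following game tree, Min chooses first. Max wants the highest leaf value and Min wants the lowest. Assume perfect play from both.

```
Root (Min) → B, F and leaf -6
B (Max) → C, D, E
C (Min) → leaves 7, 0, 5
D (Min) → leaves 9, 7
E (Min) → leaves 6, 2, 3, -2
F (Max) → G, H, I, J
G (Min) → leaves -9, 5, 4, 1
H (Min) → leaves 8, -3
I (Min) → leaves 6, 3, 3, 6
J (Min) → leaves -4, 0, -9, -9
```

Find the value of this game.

-6

C (Min): min(7, 0, 5) = 0
D (Min): min(9, 7) = 7
E (Min): min(6, 2, 3, -2) = -2
B (Max): max(0, 7, -2) = 7
G (Min): min(-9, 5, 4, 1) = -9
H (Min): min(8, -3) = -3
I (Min): min(6, 3, 3, 6) = 3
J (Min): min(-4, 0, -9, -9) = -9
F (Max): max(-9, -3, 3, -9) = 3
Root (Min): min(7, 3, -6) = -6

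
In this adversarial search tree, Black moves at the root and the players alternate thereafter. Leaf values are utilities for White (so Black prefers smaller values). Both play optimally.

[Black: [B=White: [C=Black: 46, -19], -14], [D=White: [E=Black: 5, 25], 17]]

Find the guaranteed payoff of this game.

-14

C (Black): min(46, -19) = -19
B (White): max(-19, -14) = -14
E (Black): min(5, 25) = 5
D (White): max(5, 17) = 17
Root (Black): min(-14, 17) = -14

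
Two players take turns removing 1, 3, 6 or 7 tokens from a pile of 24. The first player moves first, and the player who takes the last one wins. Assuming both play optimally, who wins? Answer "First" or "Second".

Second

W/L table (W = player to move can force a win):
i:   0  1  2  3  4  5  6  7  8  9 10 11 12 13 14 15 16 17 18 19 20 21 22 23 24
     L  W  L  W  L  W  W  W  W  W  W  W  L  W  L  W  L  W  W  W  W  W  W  W  L
Position 24 is L, so the second player wins.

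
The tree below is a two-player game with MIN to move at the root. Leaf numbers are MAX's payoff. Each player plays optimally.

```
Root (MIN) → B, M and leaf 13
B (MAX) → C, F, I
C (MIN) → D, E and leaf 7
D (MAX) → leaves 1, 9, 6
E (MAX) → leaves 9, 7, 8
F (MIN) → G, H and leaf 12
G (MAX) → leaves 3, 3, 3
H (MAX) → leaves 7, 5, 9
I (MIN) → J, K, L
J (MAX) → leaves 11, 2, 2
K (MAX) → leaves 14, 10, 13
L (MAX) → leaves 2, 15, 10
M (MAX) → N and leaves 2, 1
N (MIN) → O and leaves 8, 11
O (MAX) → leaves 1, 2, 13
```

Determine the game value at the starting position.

D (MAX): max(1, 9, 6) = 9
E (MAX): max(9, 7, 8) = 9
C (MIN): min(9, 9, 7) = 7
G (MAX): max(3, 3, 3) = 3
H (MAX): max(7, 5, 9) = 9
F (MIN): min(3, 9, 12) = 3
J (MAX): max(11, 2, 2) = 11
K (MAX): max(14, 10, 13) = 14
L (MAX): max(2, 15, 10) = 15
I (MIN): min(11, 14, 15) = 11
B (MAX): max(7, 3, 11) = 11
O (MAX): max(1, 2, 13) = 13
N (MIN): min(13, 8, 11) = 8
M (MAX): max(8, 2, 1) = 8
Root (MIN): min(11, 8, 13) = 8

8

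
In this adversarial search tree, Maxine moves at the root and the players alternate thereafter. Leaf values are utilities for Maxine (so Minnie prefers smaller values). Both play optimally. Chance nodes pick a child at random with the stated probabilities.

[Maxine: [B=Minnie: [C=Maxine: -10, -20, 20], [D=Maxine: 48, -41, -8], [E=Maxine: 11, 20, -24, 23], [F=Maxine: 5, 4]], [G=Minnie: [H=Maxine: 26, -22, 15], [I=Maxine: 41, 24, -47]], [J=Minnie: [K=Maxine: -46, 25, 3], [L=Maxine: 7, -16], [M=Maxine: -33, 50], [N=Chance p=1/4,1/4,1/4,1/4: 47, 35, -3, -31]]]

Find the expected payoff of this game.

C (Maxine): max(-10, -20, 20) = 20
D (Maxine): max(48, -41, -8) = 48
E (Maxine): max(11, 20, -24, 23) = 23
F (Maxine): max(5, 4) = 5
B (Minnie): min(20, 48, 23, 5) = 5
H (Maxine): max(26, -22, 15) = 26
I (Maxine): max(41, 24, -47) = 41
G (Minnie): min(26, 41) = 26
K (Maxine): max(-46, 25, 3) = 25
L (Maxine): max(7, -16) = 7
M (Maxine): max(-33, 50) = 50
N (Chance): 1/4·47 + 1/4·35 + 1/4·-3 + 1/4·-31 = 12
J (Minnie): min(25, 7, 50, 12) = 7
Root (Maxine): max(5, 26, 7) = 26

26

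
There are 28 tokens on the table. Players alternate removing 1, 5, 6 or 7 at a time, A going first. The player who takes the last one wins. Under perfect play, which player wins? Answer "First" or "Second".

Second

i:   0  1  2  3  4  5  6  7  8  9 10 11 12 13 14 15 16 17 18 19 20 21 22 23 24 25 26 27 28
     L  W  L  W  L  W  W  W  W  W  W  W  L  W  L  W  L  W  W  W  W  W  W  W  L  W  L  W  L
Position 28 is L, so the second player wins.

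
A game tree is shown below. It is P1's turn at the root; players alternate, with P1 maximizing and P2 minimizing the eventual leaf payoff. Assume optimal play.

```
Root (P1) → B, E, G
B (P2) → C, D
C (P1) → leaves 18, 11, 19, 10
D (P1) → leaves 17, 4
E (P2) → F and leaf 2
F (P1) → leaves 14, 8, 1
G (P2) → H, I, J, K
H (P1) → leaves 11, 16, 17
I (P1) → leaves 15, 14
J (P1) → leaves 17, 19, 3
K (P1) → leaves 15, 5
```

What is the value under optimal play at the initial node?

C (P1): max(18, 11, 19, 10) = 19
D (P1): max(17, 4) = 17
B (P2): min(19, 17) = 17
F (P1): max(14, 8, 1) = 14
E (P2): min(14, 2) = 2
H (P1): max(11, 16, 17) = 17
I (P1): max(15, 14) = 15
J (P1): max(17, 19, 3) = 19
K (P1): max(15, 5) = 15
G (P2): min(17, 15, 19, 15) = 15
Root (P1): max(17, 2, 15) = 17

17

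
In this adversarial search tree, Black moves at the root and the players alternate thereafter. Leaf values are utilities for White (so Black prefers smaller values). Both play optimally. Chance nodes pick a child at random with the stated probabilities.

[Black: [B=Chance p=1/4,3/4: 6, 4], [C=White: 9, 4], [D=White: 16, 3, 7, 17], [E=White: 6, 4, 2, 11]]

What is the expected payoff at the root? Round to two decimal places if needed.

B (Chance): 1/4·6 + 3/4·4 = 4.5
C (White): max(9, 4) = 9
D (White): max(16, 3, 7, 17) = 17
E (White): max(6, 4, 2, 11) = 11
Root (Black): min(4.5, 9, 17, 11) = 4.5

4.5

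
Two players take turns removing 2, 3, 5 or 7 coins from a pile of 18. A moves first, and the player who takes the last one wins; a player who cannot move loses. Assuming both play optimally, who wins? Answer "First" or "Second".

i:   0  1  2  3  4  5  6  7  8  9 10 11 12 13 14 15 16 17 18
     L  L  W  W  W  W  W  W  W  L  L  W  W  W  W  W  W  W  L
Position 18 is L, so the second player wins.

Second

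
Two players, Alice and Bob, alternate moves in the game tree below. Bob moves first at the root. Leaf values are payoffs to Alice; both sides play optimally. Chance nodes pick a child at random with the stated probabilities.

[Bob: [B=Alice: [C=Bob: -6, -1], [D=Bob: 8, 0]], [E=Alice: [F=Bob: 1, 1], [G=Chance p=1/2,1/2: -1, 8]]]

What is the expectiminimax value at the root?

C (Bob): min(-6, -1) = -6
D (Bob): min(8, 0) = 0
B (Alice): max(-6, 0) = 0
F (Bob): min(1, 1) = 1
G (Chance): 1/2·-1 + 1/2·8 = 3.5
E (Alice): max(1, 3.5) = 3.5
Root (Bob): min(0, 3.5) = 0

0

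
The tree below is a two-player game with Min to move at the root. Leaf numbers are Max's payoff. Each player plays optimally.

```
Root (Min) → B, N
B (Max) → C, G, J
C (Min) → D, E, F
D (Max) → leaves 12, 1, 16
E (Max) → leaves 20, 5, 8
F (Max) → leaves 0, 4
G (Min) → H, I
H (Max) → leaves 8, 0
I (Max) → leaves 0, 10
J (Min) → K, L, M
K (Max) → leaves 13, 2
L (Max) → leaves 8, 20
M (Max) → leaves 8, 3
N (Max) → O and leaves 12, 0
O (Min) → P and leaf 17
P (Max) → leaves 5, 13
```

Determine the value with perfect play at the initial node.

D (Max): max(12, 1, 16) = 16
E (Max): max(20, 5, 8) = 20
F (Max): max(0, 4) = 4
C (Min): min(16, 20, 4) = 4
H (Max): max(8, 0) = 8
I (Max): max(0, 10) = 10
G (Min): min(8, 10) = 8
K (Max): max(13, 2) = 13
L (Max): max(8, 20) = 20
M (Max): max(8, 3) = 8
J (Min): min(13, 20, 8) = 8
B (Max): max(4, 8, 8) = 8
P (Max): max(5, 13) = 13
O (Min): min(13, 17) = 13
N (Max): max(13, 12, 0) = 13
Root (Min): min(8, 13) = 8

8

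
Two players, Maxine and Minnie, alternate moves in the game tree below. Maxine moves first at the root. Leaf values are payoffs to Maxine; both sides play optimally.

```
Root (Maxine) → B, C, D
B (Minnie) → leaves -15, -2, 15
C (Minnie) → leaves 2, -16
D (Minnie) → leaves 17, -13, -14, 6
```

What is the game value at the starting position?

B (Minnie): min(-15, -2, 15) = -15
C (Minnie): min(2, -16) = -16
D (Minnie): min(17, -13, -14, 6) = -14
Root (Maxine): max(-15, -16, -14) = -14

-14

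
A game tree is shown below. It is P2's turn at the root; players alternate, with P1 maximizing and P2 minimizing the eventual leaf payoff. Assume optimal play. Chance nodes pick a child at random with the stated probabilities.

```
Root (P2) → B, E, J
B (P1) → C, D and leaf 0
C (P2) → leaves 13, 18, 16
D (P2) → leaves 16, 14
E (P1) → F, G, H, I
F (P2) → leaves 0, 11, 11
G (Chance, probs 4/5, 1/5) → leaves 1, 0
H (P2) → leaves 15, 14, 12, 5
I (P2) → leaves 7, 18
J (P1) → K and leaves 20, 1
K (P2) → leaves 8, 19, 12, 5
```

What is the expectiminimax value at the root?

7

C (P2): min(13, 18, 16) = 13
D (P2): min(16, 14) = 14
B (P1): max(13, 14, 0) = 14
F (P2): min(0, 11, 11) = 0
G (Chance): 4/5·1 + 1/5·0 = 0.8
H (P2): min(15, 14, 12, 5) = 5
I (P2): min(7, 18) = 7
E (P1): max(0, 0.8, 5, 7) = 7
K (P2): min(8, 19, 12, 5) = 5
J (P1): max(5, 20, 1) = 20
Root (P2): min(14, 7, 20) = 7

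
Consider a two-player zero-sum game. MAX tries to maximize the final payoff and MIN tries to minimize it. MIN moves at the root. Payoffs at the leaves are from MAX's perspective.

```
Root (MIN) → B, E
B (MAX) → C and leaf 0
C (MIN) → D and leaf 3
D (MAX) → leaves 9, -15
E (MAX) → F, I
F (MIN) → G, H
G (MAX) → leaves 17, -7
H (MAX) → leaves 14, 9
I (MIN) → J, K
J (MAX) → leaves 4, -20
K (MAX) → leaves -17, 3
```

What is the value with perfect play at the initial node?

3

D (MAX): max(9, -15) = 9
C (MIN): min(9, 3) = 3
B (MAX): max(3, 0) = 3
G (MAX): max(17, -7) = 17
H (MAX): max(14, 9) = 14
F (MIN): min(17, 14) = 14
J (MAX): max(4, -20) = 4
K (MAX): max(-17, 3) = 3
I (MIN): min(4, 3) = 3
E (MAX): max(14, 3) = 14
Root (MIN): min(3, 14) = 3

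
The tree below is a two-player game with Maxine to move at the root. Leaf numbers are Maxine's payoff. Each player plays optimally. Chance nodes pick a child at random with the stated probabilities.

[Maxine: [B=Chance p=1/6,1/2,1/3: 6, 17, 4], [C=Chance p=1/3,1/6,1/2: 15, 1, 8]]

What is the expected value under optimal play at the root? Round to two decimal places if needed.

B (Chance): 1/6·6 + 1/2·17 + 1/3·4 = 10.83
C (Chance): 1/3·15 + 1/6·1 + 1/2·8 = 9.17
Root (Maxine): max(10.83, 9.17) = 10.83

10.83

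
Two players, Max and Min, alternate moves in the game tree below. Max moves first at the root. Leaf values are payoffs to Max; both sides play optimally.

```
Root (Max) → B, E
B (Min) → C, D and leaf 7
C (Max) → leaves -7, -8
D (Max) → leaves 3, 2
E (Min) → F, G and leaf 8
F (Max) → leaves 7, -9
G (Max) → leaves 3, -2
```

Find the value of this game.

3

C (Max): max(-7, -8) = -7
D (Max): max(3, 2) = 3
B (Min): min(-7, 3, 7) = -7
F (Max): max(7, -9) = 7
G (Max): max(3, -2) = 3
E (Min): min(7, 3, 8) = 3
Root (Max): max(-7, 3) = 3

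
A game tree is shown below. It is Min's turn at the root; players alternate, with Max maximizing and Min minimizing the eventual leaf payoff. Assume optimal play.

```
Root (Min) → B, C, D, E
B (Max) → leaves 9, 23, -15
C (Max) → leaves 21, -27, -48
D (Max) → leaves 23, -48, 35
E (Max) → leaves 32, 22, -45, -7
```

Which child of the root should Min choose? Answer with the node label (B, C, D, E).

C

B (Max): max(9, 23, -15) = 23
C (Max): max(21, -27, -48) = 21
D (Max): max(23, -48, 35) = 35
E (Max): max(32, 22, -45, -7) = 32
Root (Min): min(23, 21, 35, 32) = 21
Min picks the child with the lowest value: C (value 21).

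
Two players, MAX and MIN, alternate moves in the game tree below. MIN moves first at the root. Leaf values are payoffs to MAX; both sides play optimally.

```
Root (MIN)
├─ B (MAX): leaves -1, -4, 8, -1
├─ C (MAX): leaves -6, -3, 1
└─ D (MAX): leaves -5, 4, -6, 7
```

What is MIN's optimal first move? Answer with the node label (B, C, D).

C

B (MAX): max(-1, -4, 8, -1) = 8
C (MAX): max(-6, -3, 1) = 1
D (MAX): max(-5, 4, -6, 7) = 7
Root (MIN): min(8, 1, 7) = 1
MIN picks the child with the lowest value: C (value 1).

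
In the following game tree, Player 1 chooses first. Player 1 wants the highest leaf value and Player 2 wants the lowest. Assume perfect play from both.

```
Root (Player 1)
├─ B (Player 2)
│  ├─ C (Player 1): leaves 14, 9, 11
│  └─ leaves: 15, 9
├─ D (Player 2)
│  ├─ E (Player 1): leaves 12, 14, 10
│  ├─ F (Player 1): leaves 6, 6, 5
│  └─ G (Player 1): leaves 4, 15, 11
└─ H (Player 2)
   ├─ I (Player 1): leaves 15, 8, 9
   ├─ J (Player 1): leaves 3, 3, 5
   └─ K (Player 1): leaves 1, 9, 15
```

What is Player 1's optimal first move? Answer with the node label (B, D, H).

B

C (Player 1): max(14, 9, 11) = 14
B (Player 2): min(14, 15, 9) = 9
E (Player 1): max(12, 14, 10) = 14
F (Player 1): max(6, 6, 5) = 6
G (Player 1): max(4, 15, 11) = 15
D (Player 2): min(14, 6, 15) = 6
I (Player 1): max(15, 8, 9) = 15
J (Player 1): max(3, 3, 5) = 5
K (Player 1): max(1, 9, 15) = 15
H (Player 2): min(15, 5, 15) = 5
Root (Player 1): max(9, 6, 5) = 9
Player 1 picks the child with the highest value: B (value 9).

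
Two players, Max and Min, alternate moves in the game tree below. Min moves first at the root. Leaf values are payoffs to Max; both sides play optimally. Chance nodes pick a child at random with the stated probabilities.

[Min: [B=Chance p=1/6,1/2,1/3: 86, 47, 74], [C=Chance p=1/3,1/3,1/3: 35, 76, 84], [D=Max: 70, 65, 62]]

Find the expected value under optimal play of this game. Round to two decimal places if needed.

62.5

B (Chance): 1/6·86 + 1/2·47 + 1/3·74 = 62.5
C (Chance): 1/3·35 + 1/3·76 + 1/3·84 = 65
D (Max): max(70, 65, 62) = 70
Root (Min): min(62.5, 65, 70) = 62.5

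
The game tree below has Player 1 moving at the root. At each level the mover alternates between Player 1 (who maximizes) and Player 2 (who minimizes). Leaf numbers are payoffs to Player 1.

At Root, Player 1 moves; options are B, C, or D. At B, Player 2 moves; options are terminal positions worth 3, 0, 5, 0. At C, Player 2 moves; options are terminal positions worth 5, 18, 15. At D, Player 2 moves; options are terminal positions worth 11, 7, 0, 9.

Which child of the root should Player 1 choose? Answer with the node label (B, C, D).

B (Player 2): min(3, 0, 5, 0) = 0
C (Player 2): min(5, 18, 15) = 5
D (Player 2): min(11, 7, 0, 9) = 0
Root (Player 1): max(0, 5, 0) = 5
Player 1 picks the child with the highest value: C (value 5).

C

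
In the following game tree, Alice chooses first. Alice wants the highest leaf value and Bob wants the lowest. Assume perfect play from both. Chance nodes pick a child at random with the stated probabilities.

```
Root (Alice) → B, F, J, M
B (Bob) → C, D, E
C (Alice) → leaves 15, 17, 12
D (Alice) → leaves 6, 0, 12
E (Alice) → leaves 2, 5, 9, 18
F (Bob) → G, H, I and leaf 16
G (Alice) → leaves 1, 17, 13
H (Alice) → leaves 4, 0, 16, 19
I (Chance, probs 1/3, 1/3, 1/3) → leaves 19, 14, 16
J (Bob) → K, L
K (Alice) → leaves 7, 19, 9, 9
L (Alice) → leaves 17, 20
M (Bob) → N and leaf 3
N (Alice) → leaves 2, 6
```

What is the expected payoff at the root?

C (Alice): max(15, 17, 12) = 17
D (Alice): max(6, 0, 12) = 12
E (Alice): max(2, 5, 9, 18) = 18
B (Bob): min(17, 12, 18) = 12
G (Alice): max(1, 17, 13) = 17
H (Alice): max(4, 0, 16, 19) = 19
I (Chance): 1/3·19 + 1/3·14 + 1/3·16 = 16.33
F (Bob): min(17, 19, 16.33, 16) = 16
K (Alice): max(7, 19, 9, 9) = 19
L (Alice): max(17, 20) = 20
J (Bob): min(19, 20) = 19
N (Alice): max(2, 6) = 6
M (Bob): min(6, 3) = 3
Root (Alice): max(12, 16, 19, 3) = 19

19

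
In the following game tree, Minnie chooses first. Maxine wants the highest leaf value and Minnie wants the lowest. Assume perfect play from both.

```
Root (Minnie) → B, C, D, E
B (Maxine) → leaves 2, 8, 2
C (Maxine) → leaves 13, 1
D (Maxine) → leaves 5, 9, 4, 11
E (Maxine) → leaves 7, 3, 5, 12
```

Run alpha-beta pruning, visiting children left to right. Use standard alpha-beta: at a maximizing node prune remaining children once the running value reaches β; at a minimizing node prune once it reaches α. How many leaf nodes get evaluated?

10

B [α=-∞,β=+∞]: v=8
C [α=-∞,β=8]: v=13 after child 1 ≥ β → β-cutoff, skip 1
D [α=-∞,β=8]: v=9 after child 2 ≥ β → β-cutoff, skip 2
E [α=-∞,β=8]: v=12
Root [α=-∞,β=+∞]: v=8
Leaves evaluated: 10 of 13.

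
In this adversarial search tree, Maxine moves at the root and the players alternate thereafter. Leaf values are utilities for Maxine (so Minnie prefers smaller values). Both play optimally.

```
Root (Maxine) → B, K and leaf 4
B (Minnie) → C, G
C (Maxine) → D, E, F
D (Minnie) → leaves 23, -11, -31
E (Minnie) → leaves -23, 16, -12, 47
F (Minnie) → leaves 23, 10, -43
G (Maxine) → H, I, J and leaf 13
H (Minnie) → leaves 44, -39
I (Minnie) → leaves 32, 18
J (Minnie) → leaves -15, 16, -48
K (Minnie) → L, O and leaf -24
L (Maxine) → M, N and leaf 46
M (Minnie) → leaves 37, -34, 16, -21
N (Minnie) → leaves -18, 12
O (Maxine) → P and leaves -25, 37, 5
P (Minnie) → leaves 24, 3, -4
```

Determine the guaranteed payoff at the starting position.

4

D (Minnie): min(23, -11, -31) = -31
E (Minnie): min(-23, 16, -12, 47) = -23
F (Minnie): min(23, 10, -43) = -43
C (Maxine): max(-31, -23, -43) = -23
H (Minnie): min(44, -39) = -39
I (Minnie): min(32, 18) = 18
J (Minnie): min(-15, 16, -48) = -48
G (Maxine): max(-39, 18, -48, 13) = 18
B (Minnie): min(-23, 18) = -23
M (Minnie): min(37, -34, 16, -21) = -34
N (Minnie): min(-18, 12) = -18
L (Maxine): max(-34, -18, 46) = 46
P (Minnie): min(24, 3, -4) = -4
O (Maxine): max(-4, -25, 37, 5) = 37
K (Minnie): min(46, 37, -24) = -24
Root (Maxine): max(-23, -24, 4) = 4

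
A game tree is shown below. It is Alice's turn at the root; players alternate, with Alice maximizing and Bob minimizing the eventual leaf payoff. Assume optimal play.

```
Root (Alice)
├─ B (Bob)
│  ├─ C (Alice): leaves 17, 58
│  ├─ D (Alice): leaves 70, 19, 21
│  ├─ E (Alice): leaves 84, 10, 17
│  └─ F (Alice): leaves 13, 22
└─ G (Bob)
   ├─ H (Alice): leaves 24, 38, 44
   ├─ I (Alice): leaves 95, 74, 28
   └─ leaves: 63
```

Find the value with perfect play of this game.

44

C (Alice): max(17, 58) = 58
D (Alice): max(70, 19, 21) = 70
E (Alice): max(84, 10, 17) = 84
F (Alice): max(13, 22) = 22
B (Bob): min(58, 70, 84, 22) = 22
H (Alice): max(24, 38, 44) = 44
I (Alice): max(95, 74, 28) = 95
G (Bob): min(44, 95, 63) = 44
Root (Alice): max(22, 44) = 44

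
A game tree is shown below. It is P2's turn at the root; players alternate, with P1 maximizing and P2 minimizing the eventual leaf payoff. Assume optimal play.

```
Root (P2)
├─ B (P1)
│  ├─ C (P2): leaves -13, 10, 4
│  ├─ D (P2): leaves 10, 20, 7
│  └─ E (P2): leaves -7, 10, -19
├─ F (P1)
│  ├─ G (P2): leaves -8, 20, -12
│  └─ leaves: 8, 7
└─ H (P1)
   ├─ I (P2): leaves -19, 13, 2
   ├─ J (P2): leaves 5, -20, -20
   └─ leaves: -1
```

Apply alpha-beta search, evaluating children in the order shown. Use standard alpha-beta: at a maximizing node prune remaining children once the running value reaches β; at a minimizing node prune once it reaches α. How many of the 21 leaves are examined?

C [α=-∞,β=+∞]: v=-13
D [α=-13,β=+∞]: v=7
E [α=7,β=+∞]: v=-7 after child 1 ≤ α → α-cutoff, skip 2
B [α=-∞,β=+∞]: v=7
G [α=-∞,β=7]: v=-12
F [α=-∞,β=7]: v=8 after child 2 ≥ β → β-cutoff, skip 1
I [α=-∞,β=7]: v=-19
J [α=-19,β=7]: v=-20 after child 2 ≤ α → α-cutoff, skip 1
H [α=-∞,β=7]: v=-1
Root [α=-∞,β=+∞]: v=-1
Leaves evaluated: 17 of 21.

17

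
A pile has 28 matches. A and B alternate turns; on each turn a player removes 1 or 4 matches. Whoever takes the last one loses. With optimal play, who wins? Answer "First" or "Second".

Compute winning (W) and losing (L) positions by backward induction:
i:   0  1  2  3  4  5  6  7  8  9 10 11 12 13 14 15 16 17 18 19 20 21 22 23 24 25 26 27 28
     W  L  W  L  W  W  L  W  L  W  W  L  W  L  W  W  L  W  L  W  W  L  W  L  W  W  L  W  L
Position 28 is L, so the second player wins.

Second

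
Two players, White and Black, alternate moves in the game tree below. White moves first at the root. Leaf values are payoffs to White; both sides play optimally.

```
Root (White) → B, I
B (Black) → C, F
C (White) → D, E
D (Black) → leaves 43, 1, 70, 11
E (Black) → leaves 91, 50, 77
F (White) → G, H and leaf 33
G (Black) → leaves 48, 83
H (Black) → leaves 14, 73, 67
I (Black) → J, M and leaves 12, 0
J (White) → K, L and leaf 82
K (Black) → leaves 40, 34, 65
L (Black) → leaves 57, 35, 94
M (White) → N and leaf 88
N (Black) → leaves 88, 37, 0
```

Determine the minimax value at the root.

48

D (Black): min(43, 1, 70, 11) = 1
E (Black): min(91, 50, 77) = 50
C (White): max(1, 50) = 50
G (Black): min(48, 83) = 48
H (Black): min(14, 73, 67) = 14
F (White): max(48, 14, 33) = 48
B (Black): min(50, 48) = 48
K (Black): min(40, 34, 65) = 34
L (Black): min(57, 35, 94) = 35
J (White): max(34, 35, 82) = 82
N (Black): min(88, 37, 0) = 0
M (White): max(0, 88) = 88
I (Black): min(82, 88, 12, 0) = 0
Root (White): max(48, 0) = 48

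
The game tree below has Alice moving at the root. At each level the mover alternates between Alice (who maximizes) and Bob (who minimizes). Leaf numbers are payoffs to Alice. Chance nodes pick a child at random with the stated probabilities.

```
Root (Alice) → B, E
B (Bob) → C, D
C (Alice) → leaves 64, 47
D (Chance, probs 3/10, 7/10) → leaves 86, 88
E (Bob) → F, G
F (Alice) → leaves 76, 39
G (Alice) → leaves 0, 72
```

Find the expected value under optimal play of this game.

72

C (Alice): max(64, 47) = 64
D (Chance): 3/10·86 + 7/10·88 = 87.4
B (Bob): min(64, 87.4) = 64
F (Alice): max(76, 39) = 76
G (Alice): max(0, 72) = 72
E (Bob): min(76, 72) = 72
Root (Alice): max(64, 72) = 72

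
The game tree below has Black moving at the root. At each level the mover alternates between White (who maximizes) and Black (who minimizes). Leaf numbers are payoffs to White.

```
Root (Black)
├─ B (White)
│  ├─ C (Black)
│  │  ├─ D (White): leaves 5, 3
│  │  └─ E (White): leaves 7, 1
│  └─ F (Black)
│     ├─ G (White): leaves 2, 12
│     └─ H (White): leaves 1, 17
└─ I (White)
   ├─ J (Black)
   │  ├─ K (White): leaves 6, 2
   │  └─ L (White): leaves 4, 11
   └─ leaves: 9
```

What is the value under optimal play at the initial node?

D (White): max(5, 3) = 5
E (White): max(7, 1) = 7
C (Black): min(5, 7) = 5
G (White): max(2, 12) = 12
H (White): max(1, 17) = 17
F (Black): min(12, 17) = 12
B (White): max(5, 12) = 12
K (White): max(6, 2) = 6
L (White): max(4, 11) = 11
J (Black): min(6, 11) = 6
I (White): max(6, 9) = 9
Root (Black): min(12, 9) = 9

9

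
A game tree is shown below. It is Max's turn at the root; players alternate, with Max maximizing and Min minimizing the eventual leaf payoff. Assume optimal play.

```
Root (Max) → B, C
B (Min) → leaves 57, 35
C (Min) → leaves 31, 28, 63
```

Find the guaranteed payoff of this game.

B (Min): min(57, 35) = 35
C (Min): min(31, 28, 63) = 28
Root (Max): max(35, 28) = 35

35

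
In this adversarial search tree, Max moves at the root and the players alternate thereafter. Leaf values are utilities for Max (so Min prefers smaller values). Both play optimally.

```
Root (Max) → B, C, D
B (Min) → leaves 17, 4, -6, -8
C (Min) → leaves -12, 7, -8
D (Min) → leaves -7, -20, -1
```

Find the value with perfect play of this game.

-8

B (Min): min(17, 4, -6, -8) = -8
C (Min): min(-12, 7, -8) = -12
D (Min): min(-7, -20, -1) = -20
Root (Max): max(-8, -12, -20) = -8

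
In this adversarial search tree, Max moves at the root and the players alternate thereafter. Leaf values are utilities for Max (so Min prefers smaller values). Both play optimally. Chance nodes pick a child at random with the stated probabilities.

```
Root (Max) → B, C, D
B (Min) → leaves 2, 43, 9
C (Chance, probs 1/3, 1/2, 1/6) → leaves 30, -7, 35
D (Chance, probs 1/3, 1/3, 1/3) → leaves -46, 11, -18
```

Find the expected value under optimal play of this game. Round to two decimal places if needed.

B (Min): min(2, 43, 9) = 2
C (Chance): 1/3·30 + 1/2·-7 + 1/6·35 = 12.33
D (Chance): 1/3·-46 + 1/3·11 + 1/3·-18 = -17.67
Root (Max): max(2, 12.33, -17.67) = 12.33

12.33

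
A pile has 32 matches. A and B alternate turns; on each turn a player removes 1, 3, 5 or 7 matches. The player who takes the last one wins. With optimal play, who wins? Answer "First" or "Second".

Second

Positions where the player to move wins (W) vs loses (L):
i:   0  1  2  3  4  5  6  7  8  9 10 11 12 13 14 15 16 17 18 19 20 21 22 23 24 25 26 27 28 29 30 31 32
     L  W  L  W  L  W  L  W  L  W  L  W  L  W  L  W  L  W  L  W  L  W  L  W  L  W  L  W  L  W  L  W  L
Position 32 is L, so the second player wins.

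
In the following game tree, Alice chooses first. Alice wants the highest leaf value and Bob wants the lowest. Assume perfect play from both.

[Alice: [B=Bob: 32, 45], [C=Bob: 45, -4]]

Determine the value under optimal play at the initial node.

B (Bob): min(32, 45) = 32
C (Bob): min(45, -4) = -4
Root (Alice): max(32, -4) = 32

32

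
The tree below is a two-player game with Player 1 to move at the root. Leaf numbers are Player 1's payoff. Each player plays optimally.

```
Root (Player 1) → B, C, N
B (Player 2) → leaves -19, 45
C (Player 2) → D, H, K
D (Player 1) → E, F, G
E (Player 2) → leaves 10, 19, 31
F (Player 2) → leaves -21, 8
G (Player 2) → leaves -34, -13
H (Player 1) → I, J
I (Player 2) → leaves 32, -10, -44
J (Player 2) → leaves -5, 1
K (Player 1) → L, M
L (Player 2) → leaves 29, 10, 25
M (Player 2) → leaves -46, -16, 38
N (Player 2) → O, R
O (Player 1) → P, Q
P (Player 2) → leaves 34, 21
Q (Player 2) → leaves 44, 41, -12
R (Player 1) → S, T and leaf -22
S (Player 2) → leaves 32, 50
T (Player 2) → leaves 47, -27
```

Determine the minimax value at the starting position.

B (Player 2): min(-19, 45) = -19
E (Player 2): min(10, 19, 31) = 10
F (Player 2): min(-21, 8) = -21
G (Player 2): min(-34, -13) = -34
D (Player 1): max(10, -21, -34) = 10
I (Player 2): min(32, -10, -44) = -44
J (Player 2): min(-5, 1) = -5
H (Player 1): max(-44, -5) = -5
L (Player 2): min(29, 10, 25) = 10
M (Player 2): min(-46, -16, 38) = -46
K (Player 1): max(10, -46) = 10
C (Player 2): min(10, -5, 10) = -5
P (Player 2): min(34, 21) = 21
Q (Player 2): min(44, 41, -12) = -12
O (Player 1): max(21, -12) = 21
S (Player 2): min(32, 50) = 32
T (Player 2): min(47, -27) = -27
R (Player 1): max(32, -27, -22) = 32
N (Player 2): min(21, 32) = 21
Root (Player 1): max(-19, -5, 21) = 21

21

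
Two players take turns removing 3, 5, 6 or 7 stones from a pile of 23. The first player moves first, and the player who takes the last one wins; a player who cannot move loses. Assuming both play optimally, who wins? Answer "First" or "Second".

First

Positions where the player to move wins (W) vs loses (L):
i:   0  1  2  3  4  5  6  7  8  9 10 11 12 13 14 15 16 17 18 19 20 21 22 23
     L  L  L  W  W  W  W  W  W  W  L  L  L  W  W  W  W  W  W  W  L  L  L  W
Position 23 is W, so the first player wins.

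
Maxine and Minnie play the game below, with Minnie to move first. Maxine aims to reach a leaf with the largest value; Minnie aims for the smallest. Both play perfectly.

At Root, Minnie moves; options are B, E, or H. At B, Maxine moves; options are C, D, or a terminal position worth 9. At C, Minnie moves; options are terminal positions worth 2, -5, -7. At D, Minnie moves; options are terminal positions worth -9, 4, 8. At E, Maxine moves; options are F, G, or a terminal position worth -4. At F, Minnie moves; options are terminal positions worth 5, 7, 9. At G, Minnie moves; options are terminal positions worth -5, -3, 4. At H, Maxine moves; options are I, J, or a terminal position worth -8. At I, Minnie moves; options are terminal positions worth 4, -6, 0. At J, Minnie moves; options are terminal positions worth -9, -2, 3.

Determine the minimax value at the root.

-6

C (Minnie): min(2, -5, -7) = -7
D (Minnie): min(-9, 4, 8) = -9
B (Maxine): max(-7, -9, 9) = 9
F (Minnie): min(5, 7, 9) = 5
G (Minnie): min(-5, -3, 4) = -5
E (Maxine): max(5, -5, -4) = 5
I (Minnie): min(4, -6, 0) = -6
J (Minnie): min(-9, -2, 3) = -9
H (Maxine): max(-6, -9, -8) = -6
Root (Minnie): min(9, 5, -6) = -6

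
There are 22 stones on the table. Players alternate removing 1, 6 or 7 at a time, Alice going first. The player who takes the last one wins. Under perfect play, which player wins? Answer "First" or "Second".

Compute winning (W) and losing (L) positions by backward induction:
i:   0  1  2  3  4  5  6  7  8  9 10 11 12 13 14 15 16 17 18 19 20 21 22
     L  W  L  W  L  W  W  W  W  W  W  W  L  W  L  W  L  W  W  W  W  W  W
Position 22 is W, so the first player wins.

First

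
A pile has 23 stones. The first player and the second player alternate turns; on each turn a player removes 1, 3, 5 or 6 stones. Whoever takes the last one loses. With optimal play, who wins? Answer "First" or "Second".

Mark each pile size as W (mover wins) or L (mover loses):
i:   0  1  2  3  4  5  6  7  8  9 10 11 12 13 14 15 16 17 18 19 20 21 22 23
     W  L  W  L  W  L  W  W  W  W  W  W  L  W  L  W  L  W  W  W  W  W  W  L
Position 23 is L, so the second player wins.

Second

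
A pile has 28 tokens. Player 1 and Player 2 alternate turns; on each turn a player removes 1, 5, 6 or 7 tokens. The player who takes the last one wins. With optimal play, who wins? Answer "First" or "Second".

i:   0  1  2  3  4  5  6  7  8  9 10 11 12 13 14 15 16 17 18 19 20 21 22 23 24 25 26 27 28
     L  W  L  W  L  W  W  W  W  W  W  W  L  W  L  W  L  W  W  W  W  W  W  W  L  W  L  W  L
Position 28 is L, so the second player wins.

Second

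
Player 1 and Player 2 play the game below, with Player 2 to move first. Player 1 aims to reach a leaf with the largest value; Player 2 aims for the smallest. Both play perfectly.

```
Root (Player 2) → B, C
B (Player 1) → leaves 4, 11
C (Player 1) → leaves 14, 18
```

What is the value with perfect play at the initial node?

11

B (Player 1): max(4, 11) = 11
C (Player 1): max(14, 18) = 18
Root (Player 2): min(11, 18) = 11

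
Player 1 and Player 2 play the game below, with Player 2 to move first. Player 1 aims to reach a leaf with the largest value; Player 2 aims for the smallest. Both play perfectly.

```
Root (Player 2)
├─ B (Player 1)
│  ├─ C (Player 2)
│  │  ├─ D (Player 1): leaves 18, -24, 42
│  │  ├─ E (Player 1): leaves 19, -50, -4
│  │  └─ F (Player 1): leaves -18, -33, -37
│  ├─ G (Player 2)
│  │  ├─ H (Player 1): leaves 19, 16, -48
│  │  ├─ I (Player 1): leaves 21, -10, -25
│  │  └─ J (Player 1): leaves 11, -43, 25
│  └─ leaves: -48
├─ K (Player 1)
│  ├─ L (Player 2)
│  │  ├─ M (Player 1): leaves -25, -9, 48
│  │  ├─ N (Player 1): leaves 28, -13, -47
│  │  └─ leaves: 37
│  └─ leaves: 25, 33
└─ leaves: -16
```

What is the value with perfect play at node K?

33

M: max(-25, -9, 48) = 48
N: max(28, -13, -47) = 28
L: min(48, 28, 37) = 28
K: max(28, 25, 33) = 33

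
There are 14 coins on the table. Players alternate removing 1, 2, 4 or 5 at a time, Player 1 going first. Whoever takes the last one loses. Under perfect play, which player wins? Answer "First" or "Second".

i:   0  1  2  3  4  5  6  7  8  9 10 11 12 13 14
     W  L  W  W  L  W  W  L  W  W  L  W  W  L  W
Position 14 is W, so the first player wins.

First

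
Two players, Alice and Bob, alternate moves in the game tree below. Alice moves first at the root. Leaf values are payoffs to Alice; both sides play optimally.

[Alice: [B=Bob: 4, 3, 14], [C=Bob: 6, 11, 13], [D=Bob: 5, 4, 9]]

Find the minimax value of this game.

B (Bob): min(4, 3, 14) = 3
C (Bob): min(6, 11, 13) = 6
D (Bob): min(5, 4, 9) = 4
Root (Alice): max(3, 6, 4) = 6

6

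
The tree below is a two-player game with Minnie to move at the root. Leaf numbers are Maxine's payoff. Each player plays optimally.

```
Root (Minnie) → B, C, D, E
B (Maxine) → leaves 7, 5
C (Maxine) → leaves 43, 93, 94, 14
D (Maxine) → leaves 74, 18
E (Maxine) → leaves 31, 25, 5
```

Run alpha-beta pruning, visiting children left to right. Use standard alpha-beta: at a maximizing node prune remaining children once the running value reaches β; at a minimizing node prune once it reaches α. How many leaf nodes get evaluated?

5

B [α=-∞,β=+∞]: v=7
C [α=-∞,β=7]: v=43 after child 1 ≥ β → β-cutoff, skip 3
D [α=-∞,β=7]: v=74 after child 1 ≥ β → β-cutoff, skip 1
E [α=-∞,β=7]: v=31 after child 1 ≥ β → β-cutoff, skip 2
Root [α=-∞,β=+∞]: v=7
Leaves evaluated: 5 of 11.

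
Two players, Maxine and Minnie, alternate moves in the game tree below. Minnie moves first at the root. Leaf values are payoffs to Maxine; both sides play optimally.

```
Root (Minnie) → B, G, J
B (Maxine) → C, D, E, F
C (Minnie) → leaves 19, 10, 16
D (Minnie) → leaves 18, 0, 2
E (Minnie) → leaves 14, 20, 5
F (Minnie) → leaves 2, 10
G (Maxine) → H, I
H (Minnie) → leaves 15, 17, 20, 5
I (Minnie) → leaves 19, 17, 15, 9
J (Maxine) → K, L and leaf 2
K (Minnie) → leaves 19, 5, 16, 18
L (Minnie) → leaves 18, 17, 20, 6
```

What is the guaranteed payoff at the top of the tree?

6

C (Minnie): min(19, 10, 16) = 10
D (Minnie): min(18, 0, 2) = 0
E (Minnie): min(14, 20, 5) = 5
F (Minnie): min(2, 10) = 2
B (Maxine): max(10, 0, 5, 2) = 10
H (Minnie): min(15, 17, 20, 5) = 5
I (Minnie): min(19, 17, 15, 9) = 9
G (Maxine): max(5, 9) = 9
K (Minnie): min(19, 5, 16, 18) = 5
L (Minnie): min(18, 17, 20, 6) = 6
J (Maxine): max(5, 6, 2) = 6
Root (Minnie): min(10, 9, 6) = 6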